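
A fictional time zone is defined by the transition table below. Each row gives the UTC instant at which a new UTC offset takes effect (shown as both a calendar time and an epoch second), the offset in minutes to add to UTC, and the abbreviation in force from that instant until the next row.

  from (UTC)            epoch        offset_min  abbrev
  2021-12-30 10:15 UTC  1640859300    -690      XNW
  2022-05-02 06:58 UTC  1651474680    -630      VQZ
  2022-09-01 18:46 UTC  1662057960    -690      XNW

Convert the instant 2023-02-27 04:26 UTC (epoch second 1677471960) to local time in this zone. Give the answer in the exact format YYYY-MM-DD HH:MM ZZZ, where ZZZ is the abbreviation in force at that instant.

Query: 2023-02-27 04:26 UTC
Rule 3/3 (XNW, -11:30): 2022-09-01 18:46 UTC ≤ query < +∞
4·60 + 26 - 690 = -424 min
-424 = -1·1440 + 1016; 1016 = 16·60 + 56 → 16:56, 2023-02-27 - 1 day = 2023-02-26
→ 2023-02-26 16:56 XNW

2023-02-26 16:56 XNW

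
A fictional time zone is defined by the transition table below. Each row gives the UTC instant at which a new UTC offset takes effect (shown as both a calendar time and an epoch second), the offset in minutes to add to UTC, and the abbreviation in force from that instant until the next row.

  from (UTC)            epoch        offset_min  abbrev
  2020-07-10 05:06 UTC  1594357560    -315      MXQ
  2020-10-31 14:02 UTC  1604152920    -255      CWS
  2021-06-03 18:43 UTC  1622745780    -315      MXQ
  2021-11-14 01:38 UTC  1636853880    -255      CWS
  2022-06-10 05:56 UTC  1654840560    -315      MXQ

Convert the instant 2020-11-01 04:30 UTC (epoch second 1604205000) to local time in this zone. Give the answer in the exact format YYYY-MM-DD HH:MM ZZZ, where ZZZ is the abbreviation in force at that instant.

2020-11-01 00:15 CWS

Query: 2020-11-01 04:30 UTC
Rule 2/5 (CWS, -04:15): 2020-10-31 14:02 UTC ≤ query < 2021-06-03 18:43 UTC
4·60 + 30 - 255 = 15 min
15 = 0·1440 + 15; 15 = 0·60 + 15 → 00:15, same day
→ 2020-11-01 00:15 CWS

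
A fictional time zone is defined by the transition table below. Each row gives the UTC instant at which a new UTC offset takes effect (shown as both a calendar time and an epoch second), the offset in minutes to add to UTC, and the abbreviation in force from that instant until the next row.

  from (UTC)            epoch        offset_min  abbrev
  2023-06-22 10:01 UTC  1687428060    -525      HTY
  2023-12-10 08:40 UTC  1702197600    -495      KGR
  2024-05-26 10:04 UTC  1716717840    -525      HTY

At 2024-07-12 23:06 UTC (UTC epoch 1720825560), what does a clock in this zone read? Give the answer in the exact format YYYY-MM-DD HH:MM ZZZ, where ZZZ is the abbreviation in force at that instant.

Query: 2024-07-12 23:06 UTC
Rule 3/3 (HTY, -08:45): 2024-05-26 10:04 UTC ≤ query < +∞
23·60 + 6 - 525 = 861 min
861 = 0·1440 + 861; 861 = 14·60 + 21 → 14:21, same day
→ 2024-07-12 14:21 HTY

2024-07-12 14:21 HTY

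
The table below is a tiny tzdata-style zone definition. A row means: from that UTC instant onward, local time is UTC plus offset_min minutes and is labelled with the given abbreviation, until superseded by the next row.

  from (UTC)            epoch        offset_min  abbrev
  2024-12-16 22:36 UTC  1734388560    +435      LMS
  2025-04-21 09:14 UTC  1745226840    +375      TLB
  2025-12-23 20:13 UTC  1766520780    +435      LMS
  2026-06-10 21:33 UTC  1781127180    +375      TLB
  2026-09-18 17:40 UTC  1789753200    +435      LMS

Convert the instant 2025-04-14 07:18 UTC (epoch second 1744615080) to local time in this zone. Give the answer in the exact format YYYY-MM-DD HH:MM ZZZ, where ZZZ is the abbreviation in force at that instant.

Query: 2025-04-14 07:18 UTC
Rule 1/5 (LMS, +07:15): 2024-12-16 22:36 UTC ≤ query < 2025-04-21 09:14 UTC
7·60 + 18 + 435 = 873 min
873 = 0·1440 + 873; 873 = 14·60 + 33 → 14:33, same day
→ 2025-04-14 14:33 LMS

2025-04-14 14:33 LMS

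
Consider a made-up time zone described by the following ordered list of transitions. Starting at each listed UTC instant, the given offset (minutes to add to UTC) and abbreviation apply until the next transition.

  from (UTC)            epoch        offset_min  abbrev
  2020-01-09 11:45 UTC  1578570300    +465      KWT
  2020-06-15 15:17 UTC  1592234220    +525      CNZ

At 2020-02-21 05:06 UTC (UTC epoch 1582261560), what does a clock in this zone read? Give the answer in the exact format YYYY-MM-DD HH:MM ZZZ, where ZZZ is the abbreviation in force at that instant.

2020-02-21 12:51 KWT

Query: 2020-02-21 05:06 UTC
Rule 1/2 (KWT, +07:45): 2020-01-09 11:45 UTC ≤ query < 2020-06-15 15:17 UTC
5·60 + 6 + 465 = 771 min
771 = 0·1440 + 771; 771 = 12·60 + 51 → 12:51, same day
→ 2020-02-21 12:51 KWT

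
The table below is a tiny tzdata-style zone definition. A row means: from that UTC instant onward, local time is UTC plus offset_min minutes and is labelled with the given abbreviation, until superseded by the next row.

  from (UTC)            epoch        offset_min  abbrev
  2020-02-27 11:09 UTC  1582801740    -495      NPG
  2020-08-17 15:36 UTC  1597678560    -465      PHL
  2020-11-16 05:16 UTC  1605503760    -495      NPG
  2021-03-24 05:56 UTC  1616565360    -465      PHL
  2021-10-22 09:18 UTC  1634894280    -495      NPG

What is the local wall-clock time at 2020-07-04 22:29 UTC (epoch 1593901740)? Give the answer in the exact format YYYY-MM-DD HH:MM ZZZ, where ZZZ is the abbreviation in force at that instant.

2020-07-04 14:14 NPG

Query: 2020-07-04 22:29 UTC
Rule 1/5 (NPG, -08:15): 2020-02-27 11:09 UTC ≤ query < 2020-08-17 15:36 UTC
22·60 + 29 - 495 = 854 min
854 = 0·1440 + 854; 854 = 14·60 + 14 → 14:14, same day
→ 2020-07-04 14:14 NPG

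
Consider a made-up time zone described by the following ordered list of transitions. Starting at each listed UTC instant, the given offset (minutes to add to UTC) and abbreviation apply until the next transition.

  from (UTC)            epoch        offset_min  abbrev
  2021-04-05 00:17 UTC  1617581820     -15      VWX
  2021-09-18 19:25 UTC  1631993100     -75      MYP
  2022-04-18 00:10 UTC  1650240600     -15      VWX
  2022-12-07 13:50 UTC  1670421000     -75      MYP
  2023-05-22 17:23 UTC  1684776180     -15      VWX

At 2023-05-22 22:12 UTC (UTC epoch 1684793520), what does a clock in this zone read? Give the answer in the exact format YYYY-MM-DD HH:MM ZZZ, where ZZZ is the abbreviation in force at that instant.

2023-05-22 21:57 VWX

Query: 2023-05-22 22:12 UTC
Rule 5/5 (VWX, -00:15): 2023-05-22 17:23 UTC ≤ query < +∞
22·60 + 12 - 15 = 1317 min
1317 = 0·1440 + 1317; 1317 = 21·60 + 57 → 21:57, same day
→ 2023-05-22 21:57 VWX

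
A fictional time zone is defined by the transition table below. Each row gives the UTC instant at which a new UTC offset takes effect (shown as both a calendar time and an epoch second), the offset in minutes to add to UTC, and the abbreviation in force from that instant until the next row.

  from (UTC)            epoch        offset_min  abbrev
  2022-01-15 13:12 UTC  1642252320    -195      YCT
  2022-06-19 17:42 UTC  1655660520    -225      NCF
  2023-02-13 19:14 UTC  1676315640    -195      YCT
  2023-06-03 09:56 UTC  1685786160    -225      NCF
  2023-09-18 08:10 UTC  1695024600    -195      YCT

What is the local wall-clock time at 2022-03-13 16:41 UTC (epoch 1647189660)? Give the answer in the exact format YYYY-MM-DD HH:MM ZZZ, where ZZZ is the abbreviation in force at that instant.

Query: 2022-03-13 16:41 UTC
Rule 1/5 (YCT, -03:15): 2022-01-15 13:12 UTC ≤ query < 2022-06-19 17:42 UTC
16·60 + 41 - 195 = 806 min
806 = 0·1440 + 806; 806 = 13·60 + 26 → 13:26, same day
→ 2022-03-13 13:26 YCT

2022-03-13 13:26 YCT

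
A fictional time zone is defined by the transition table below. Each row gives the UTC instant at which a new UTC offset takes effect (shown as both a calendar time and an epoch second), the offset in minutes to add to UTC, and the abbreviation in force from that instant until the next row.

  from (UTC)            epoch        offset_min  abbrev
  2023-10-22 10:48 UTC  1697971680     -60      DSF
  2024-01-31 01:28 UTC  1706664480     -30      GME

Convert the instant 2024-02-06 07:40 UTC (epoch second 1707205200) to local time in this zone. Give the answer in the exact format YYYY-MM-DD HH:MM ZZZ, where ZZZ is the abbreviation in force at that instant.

2024-02-06 07:10 GME

Query: 2024-02-06 07:40 UTC
Rule 2/2 (GME, -00:30): 2024-01-31 01:28 UTC ≤ query < +∞
7·60 + 40 - 30 = 430 min
430 = 0·1440 + 430; 430 = 7·60 + 10 → 07:10, same day
→ 2024-02-06 07:10 GME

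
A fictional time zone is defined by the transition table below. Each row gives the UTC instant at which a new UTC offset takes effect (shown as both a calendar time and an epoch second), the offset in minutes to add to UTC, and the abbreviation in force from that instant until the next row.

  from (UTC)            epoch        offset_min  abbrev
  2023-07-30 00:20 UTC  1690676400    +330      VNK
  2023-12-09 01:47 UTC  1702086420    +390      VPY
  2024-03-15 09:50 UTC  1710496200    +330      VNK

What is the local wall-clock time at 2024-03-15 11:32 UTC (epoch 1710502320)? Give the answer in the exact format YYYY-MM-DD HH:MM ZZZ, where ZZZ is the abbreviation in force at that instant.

2024-03-15 17:02 VNK

Query: 2024-03-15 11:32 UTC
Rule 3/3 (VNK, +05:30): 2024-03-15 09:50 UTC ≤ query < +∞
11·60 + 32 + 330 = 1022 min
1022 = 0·1440 + 1022; 1022 = 17·60 + 2 → 17:02, same day
→ 2024-03-15 17:02 VNK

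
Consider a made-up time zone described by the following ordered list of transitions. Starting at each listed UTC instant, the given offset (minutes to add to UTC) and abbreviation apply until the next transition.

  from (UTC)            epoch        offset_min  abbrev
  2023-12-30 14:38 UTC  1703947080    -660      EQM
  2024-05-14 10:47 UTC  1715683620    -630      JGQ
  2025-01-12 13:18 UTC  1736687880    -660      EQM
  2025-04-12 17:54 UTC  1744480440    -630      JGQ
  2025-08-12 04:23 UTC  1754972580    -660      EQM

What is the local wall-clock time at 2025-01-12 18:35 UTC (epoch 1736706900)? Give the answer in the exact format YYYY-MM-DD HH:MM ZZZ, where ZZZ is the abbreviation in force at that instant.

2025-01-12 07:35 EQM

Query: 2025-01-12 18:35 UTC
Rule 3/5 (EQM, -11:00): 2025-01-12 13:18 UTC ≤ query < 2025-04-12 17:54 UTC
18·60 + 35 - 660 = 455 min
455 = 0·1440 + 455; 455 = 7·60 + 35 → 07:35, same day
→ 2025-01-12 07:35 EQM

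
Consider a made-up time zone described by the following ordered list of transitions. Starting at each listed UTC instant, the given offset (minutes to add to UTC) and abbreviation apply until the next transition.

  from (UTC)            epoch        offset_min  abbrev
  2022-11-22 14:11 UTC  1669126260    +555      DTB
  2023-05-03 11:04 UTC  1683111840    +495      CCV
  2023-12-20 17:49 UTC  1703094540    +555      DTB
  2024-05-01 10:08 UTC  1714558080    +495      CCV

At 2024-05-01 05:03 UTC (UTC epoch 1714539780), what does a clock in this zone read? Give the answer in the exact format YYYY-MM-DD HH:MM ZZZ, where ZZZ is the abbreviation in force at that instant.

2024-05-01 14:18 DTB

Query: 2024-05-01 05:03 UTC
Rule 3/4 (DTB, +09:15): 2023-12-20 17:49 UTC ≤ query < 2024-05-01 10:08 UTC
5·60 + 3 + 555 = 858 min
858 = 0·1440 + 858; 858 = 14·60 + 18 → 14:18, same day
→ 2024-05-01 14:18 DTB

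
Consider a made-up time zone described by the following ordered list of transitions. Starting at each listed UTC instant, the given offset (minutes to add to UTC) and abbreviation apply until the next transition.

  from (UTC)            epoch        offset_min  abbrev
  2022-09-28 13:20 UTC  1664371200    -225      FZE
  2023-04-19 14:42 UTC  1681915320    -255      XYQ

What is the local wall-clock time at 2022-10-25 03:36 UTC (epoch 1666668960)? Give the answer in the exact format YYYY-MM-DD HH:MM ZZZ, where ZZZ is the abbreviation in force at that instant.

2022-10-24 23:51 FZE

Query: 2022-10-25 03:36 UTC
Rule 1/2 (FZE, -03:45): 2022-09-28 13:20 UTC ≤ query < 2023-04-19 14:42 UTC
3·60 + 36 - 225 = -9 min
-9 = -1·1440 + 1431; 1431 = 23·60 + 51 → 23:51, 2022-10-25 - 1 day = 2022-10-24
→ 2022-10-24 23:51 FZE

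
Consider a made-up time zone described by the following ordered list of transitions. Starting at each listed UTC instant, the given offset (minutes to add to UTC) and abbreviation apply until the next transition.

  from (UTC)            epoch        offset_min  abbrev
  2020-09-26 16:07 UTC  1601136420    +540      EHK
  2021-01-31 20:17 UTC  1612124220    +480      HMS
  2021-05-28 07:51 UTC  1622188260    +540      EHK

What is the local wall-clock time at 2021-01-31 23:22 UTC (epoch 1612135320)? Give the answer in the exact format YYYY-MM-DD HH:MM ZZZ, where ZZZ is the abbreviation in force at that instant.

2021-02-01 07:22 HMS

Query: 2021-01-31 23:22 UTC
Rule 2/3 (HMS, +08:00): 2021-01-31 20:17 UTC ≤ query < 2021-05-28 07:51 UTC
23·60 + 22 + 480 = 1882 min
1882 = 1·1440 + 442; 442 = 7·60 + 22 → 07:22, 2021-01-31 + 1 day = 2021-02-01
→ 2021-02-01 07:22 HMS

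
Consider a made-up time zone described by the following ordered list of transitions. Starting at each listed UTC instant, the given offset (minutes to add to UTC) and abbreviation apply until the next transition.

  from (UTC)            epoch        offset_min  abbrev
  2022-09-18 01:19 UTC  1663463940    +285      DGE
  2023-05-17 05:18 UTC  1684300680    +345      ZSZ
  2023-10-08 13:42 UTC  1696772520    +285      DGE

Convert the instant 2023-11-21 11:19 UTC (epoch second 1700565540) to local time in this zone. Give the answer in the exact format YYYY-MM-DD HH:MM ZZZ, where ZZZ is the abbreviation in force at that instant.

2023-11-21 16:04 DGE

Query: 2023-11-21 11:19 UTC
Rule 3/3 (DGE, +04:45): 2023-10-08 13:42 UTC ≤ query < +∞
11·60 + 19 + 285 = 964 min
964 = 0·1440 + 964; 964 = 16·60 + 4 → 16:04, same day
→ 2023-11-21 16:04 DGE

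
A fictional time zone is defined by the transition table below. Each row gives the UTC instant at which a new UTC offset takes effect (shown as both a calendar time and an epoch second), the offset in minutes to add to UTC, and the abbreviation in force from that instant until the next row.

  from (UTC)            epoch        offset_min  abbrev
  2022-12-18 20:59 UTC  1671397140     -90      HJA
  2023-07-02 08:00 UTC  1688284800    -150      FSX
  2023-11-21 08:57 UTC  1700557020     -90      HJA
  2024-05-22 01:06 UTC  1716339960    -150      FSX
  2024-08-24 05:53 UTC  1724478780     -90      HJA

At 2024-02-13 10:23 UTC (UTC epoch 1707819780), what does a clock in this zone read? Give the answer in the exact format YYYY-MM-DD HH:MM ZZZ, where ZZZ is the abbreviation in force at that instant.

Query: 2024-02-13 10:23 UTC
Rule 3/5 (HJA, -01:30): 2023-11-21 08:57 UTC ≤ query < 2024-05-22 01:06 UTC
10·60 + 23 - 90 = 533 min
533 = 0·1440 + 533; 533 = 8·60 + 53 → 08:53, same day
→ 2024-02-13 08:53 HJA

2024-02-13 08:53 HJA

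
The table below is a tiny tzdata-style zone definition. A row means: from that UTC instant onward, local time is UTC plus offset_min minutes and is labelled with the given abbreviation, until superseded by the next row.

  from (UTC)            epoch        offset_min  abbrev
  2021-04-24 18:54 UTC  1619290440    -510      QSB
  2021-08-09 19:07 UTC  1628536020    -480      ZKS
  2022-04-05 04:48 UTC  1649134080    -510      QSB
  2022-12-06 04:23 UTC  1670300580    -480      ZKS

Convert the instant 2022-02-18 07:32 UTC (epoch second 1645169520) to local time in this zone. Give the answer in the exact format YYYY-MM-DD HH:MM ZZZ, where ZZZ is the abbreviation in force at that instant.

Query: 2022-02-18 07:32 UTC
Rule 2/4 (ZKS, -08:00): 2021-08-09 19:07 UTC ≤ query < 2022-04-05 04:48 UTC
7·60 + 32 - 480 = -28 min
-28 = -1·1440 + 1412; 1412 = 23·60 + 32 → 23:32, 2022-02-18 - 1 day = 2022-02-17
→ 2022-02-17 23:32 ZKS

2022-02-17 23:32 ZKS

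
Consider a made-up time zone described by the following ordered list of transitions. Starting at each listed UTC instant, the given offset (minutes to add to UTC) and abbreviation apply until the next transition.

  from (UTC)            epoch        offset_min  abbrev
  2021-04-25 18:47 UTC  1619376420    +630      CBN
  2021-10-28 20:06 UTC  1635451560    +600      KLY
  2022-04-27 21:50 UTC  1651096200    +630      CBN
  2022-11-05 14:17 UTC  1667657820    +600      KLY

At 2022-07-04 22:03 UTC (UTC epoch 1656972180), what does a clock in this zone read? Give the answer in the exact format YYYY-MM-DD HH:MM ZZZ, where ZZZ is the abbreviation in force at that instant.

2022-07-05 08:33 CBN

Query: 2022-07-04 22:03 UTC
Rule 3/4 (CBN, +10:30): 2022-04-27 21:50 UTC ≤ query < 2022-11-05 14:17 UTC
22·60 + 3 + 630 = 1953 min
1953 = 1·1440 + 513; 513 = 8·60 + 33 → 08:33, 2022-07-04 + 1 day = 2022-07-05
→ 2022-07-05 08:33 CBN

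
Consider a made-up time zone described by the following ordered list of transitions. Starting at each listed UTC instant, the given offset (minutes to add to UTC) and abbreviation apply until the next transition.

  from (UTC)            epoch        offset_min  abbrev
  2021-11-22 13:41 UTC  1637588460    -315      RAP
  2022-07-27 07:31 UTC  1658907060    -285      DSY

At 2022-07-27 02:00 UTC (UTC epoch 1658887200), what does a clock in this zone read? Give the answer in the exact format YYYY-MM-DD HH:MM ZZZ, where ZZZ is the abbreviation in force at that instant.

2022-07-26 20:45 RAP

Query: 2022-07-27 02:00 UTC
Rule 1/2 (RAP, -05:15): 2021-11-22 13:41 UTC ≤ query < 2022-07-27 07:31 UTC
2·60 + 0 - 315 = -195 min
-195 = -1·1440 + 1245; 1245 = 20·60 + 45 → 20:45, 2022-07-27 - 1 day = 2022-07-26
→ 2022-07-26 20:45 RAP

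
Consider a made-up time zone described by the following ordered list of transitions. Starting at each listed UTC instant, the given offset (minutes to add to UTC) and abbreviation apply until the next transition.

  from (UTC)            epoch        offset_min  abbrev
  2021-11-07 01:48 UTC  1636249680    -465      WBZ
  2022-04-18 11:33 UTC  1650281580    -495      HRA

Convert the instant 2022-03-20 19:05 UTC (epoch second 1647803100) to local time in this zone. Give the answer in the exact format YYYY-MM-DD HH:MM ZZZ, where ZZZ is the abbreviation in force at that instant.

2022-03-20 11:20 WBZ

Query: 2022-03-20 19:05 UTC
Rule 1/2 (WBZ, -07:45): 2021-11-07 01:48 UTC ≤ query < 2022-04-18 11:33 UTC
19·60 + 5 - 465 = 680 min
680 = 0·1440 + 680; 680 = 11·60 + 20 → 11:20, same day
→ 2022-03-20 11:20 WBZ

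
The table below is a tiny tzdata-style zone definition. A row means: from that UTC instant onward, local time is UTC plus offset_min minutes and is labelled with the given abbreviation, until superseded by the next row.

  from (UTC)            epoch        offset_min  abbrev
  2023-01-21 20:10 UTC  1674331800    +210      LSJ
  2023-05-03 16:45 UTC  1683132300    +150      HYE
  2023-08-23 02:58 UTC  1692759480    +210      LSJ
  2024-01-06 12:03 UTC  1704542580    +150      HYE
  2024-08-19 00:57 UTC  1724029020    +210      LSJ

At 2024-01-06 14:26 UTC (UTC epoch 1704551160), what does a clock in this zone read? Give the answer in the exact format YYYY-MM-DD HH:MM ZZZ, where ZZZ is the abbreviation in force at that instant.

2024-01-06 16:56 HYE

Query: 2024-01-06 14:26 UTC
Rule 4/5 (HYE, +02:30): 2024-01-06 12:03 UTC ≤ query < 2024-08-19 00:57 UTC
14·60 + 26 + 150 = 1016 min
1016 = 0·1440 + 1016; 1016 = 16·60 + 56 → 16:56, same day
→ 2024-01-06 16:56 HYE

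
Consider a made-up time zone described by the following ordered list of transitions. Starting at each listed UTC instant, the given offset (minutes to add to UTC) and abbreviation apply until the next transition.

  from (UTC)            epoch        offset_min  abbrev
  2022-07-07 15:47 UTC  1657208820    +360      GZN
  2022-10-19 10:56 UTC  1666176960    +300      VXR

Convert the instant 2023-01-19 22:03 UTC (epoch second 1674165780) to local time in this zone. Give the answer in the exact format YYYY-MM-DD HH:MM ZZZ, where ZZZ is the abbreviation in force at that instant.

Query: 2023-01-19 22:03 UTC
Rule 2/2 (VXR, +05:00): 2022-10-19 10:56 UTC ≤ query < +∞
22·60 + 3 + 300 = 1623 min
1623 = 1·1440 + 183; 183 = 3·60 + 3 → 03:03, 2023-01-19 + 1 day = 2023-01-20
→ 2023-01-20 03:03 VXR

2023-01-20 03:03 VXR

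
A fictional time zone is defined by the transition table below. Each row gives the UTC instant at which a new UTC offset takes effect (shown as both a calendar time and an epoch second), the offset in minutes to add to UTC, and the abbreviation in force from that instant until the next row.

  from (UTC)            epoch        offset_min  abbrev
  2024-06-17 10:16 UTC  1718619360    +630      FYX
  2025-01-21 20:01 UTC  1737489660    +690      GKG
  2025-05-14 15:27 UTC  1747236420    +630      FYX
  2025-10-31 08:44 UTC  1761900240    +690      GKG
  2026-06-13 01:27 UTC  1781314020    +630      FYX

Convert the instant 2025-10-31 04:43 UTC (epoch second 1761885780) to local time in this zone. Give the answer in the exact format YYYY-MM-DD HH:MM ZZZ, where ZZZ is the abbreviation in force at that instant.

Query: 2025-10-31 04:43 UTC
Rule 3/5 (FYX, +10:30): 2025-05-14 15:27 UTC ≤ query < 2025-10-31 08:44 UTC
4·60 + 43 + 630 = 913 min
913 = 0·1440 + 913; 913 = 15·60 + 13 → 15:13, same day
→ 2025-10-31 15:13 FYX

2025-10-31 15:13 FYX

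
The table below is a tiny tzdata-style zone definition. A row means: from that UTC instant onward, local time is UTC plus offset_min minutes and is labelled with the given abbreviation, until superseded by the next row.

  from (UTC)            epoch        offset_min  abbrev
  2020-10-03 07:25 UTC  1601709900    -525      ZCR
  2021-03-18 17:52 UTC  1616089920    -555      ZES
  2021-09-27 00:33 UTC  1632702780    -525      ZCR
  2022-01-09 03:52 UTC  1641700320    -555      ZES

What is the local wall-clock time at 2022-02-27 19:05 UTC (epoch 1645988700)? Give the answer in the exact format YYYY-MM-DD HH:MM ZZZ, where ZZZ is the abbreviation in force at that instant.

2022-02-27 09:50 ZES

Query: 2022-02-27 19:05 UTC
Rule 4/4 (ZES, -09:15): 2022-01-09 03:52 UTC ≤ query < +∞
19·60 + 5 - 555 = 590 min
590 = 0·1440 + 590; 590 = 9·60 + 50 → 09:50, same day
→ 2022-02-27 09:50 ZES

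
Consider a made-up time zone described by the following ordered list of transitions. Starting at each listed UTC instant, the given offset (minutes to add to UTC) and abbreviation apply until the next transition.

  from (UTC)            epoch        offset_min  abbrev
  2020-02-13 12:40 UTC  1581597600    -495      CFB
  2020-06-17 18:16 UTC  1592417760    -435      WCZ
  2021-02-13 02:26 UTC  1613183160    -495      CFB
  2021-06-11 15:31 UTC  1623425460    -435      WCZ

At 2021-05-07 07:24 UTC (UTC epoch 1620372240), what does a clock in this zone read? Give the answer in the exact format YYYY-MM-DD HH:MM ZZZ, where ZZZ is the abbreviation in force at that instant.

Query: 2021-05-07 07:24 UTC
Rule 3/4 (CFB, -08:15): 2021-02-13 02:26 UTC ≤ query < 2021-06-11 15:31 UTC
7·60 + 24 - 495 = -51 min
-51 = -1·1440 + 1389; 1389 = 23·60 + 9 → 23:09, 2021-05-07 - 1 day = 2021-05-06
→ 2021-05-06 23:09 CFB

2021-05-06 23:09 CFB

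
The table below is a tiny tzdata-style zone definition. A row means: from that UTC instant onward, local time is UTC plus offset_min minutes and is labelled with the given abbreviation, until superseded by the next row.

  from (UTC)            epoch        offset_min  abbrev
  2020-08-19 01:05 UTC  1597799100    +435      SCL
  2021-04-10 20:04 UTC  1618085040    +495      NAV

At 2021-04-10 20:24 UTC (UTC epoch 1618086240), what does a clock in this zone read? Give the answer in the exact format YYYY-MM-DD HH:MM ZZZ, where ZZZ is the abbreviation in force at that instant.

2021-04-11 04:39 NAV

Query: 2021-04-10 20:24 UTC
Rule 2/2 (NAV, +08:15): 2021-04-10 20:04 UTC ≤ query < +∞
20·60 + 24 + 495 = 1719 min
1719 = 1·1440 + 279; 279 = 4·60 + 39 → 04:39, 2021-04-10 + 1 day = 2021-04-11
→ 2021-04-11 04:39 NAV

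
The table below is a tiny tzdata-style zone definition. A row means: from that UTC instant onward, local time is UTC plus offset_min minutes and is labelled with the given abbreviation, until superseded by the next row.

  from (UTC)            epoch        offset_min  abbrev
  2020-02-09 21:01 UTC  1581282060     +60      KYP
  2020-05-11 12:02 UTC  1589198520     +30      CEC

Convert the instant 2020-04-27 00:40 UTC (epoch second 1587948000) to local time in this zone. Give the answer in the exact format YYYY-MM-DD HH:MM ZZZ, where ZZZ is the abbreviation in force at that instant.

2020-04-27 01:40 KYP

Query: 2020-04-27 00:40 UTC
Rule 1/2 (KYP, +01:00): 2020-02-09 21:01 UTC ≤ query < 2020-05-11 12:02 UTC
0·60 + 40 + 60 = 100 min
100 = 0·1440 + 100; 100 = 1·60 + 40 → 01:40, same day
→ 2020-04-27 01:40 KYP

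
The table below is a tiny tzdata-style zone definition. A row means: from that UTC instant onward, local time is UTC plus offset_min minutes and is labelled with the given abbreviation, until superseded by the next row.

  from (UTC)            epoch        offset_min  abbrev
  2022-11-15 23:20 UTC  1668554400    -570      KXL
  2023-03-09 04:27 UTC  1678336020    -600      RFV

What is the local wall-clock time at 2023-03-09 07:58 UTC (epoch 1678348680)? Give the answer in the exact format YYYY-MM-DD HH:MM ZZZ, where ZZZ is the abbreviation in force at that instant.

2023-03-08 21:58 RFV

Query: 2023-03-09 07:58 UTC
Rule 2/2 (RFV, -10:00): 2023-03-09 04:27 UTC ≤ query < +∞
7·60 + 58 - 600 = -122 min
-122 = -1·1440 + 1318; 1318 = 21·60 + 58 → 21:58, 2023-03-09 - 1 day = 2023-03-08
→ 2023-03-08 21:58 RFV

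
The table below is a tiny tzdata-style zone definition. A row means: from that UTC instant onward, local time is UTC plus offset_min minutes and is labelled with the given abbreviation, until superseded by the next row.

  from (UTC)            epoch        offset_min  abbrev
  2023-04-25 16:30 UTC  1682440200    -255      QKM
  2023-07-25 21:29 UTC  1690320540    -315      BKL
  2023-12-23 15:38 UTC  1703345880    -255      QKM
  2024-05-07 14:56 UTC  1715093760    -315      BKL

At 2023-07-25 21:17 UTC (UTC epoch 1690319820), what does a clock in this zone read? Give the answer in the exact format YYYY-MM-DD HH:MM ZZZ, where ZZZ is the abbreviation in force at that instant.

Query: 2023-07-25 21:17 UTC
Rule 1/4 (QKM, -04:15): 2023-04-25 16:30 UTC ≤ query < 2023-07-25 21:29 UTC
21·60 + 17 - 255 = 1022 min
1022 = 0·1440 + 1022; 1022 = 17·60 + 2 → 17:02, same day
→ 2023-07-25 17:02 QKM

2023-07-25 17:02 QKM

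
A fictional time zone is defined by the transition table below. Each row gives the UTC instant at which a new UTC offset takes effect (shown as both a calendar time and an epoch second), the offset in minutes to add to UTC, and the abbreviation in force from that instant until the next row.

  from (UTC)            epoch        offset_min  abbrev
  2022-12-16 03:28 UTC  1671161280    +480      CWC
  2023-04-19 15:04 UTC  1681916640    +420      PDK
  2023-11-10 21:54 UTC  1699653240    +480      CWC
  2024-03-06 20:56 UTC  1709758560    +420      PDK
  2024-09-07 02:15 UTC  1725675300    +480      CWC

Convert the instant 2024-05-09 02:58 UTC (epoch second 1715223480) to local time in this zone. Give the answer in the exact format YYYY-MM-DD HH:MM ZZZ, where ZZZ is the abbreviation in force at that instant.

2024-05-09 09:58 PDK

Query: 2024-05-09 02:58 UTC
Rule 4/5 (PDK, +07:00): 2024-03-06 20:56 UTC ≤ query < 2024-09-07 02:15 UTC
2·60 + 58 + 420 = 598 min
598 = 0·1440 + 598; 598 = 9·60 + 58 → 09:58, same day
→ 2024-05-09 09:58 PDK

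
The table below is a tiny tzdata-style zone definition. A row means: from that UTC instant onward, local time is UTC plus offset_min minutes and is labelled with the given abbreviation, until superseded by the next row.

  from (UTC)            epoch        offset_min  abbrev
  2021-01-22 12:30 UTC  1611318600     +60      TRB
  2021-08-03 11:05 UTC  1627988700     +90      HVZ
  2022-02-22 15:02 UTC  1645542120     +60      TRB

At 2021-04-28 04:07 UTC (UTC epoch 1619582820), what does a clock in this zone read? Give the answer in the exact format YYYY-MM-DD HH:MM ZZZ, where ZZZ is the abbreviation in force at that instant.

Query: 2021-04-28 04:07 UTC
Rule 1/3 (TRB, +01:00): 2021-01-22 12:30 UTC ≤ query < 2021-08-03 11:05 UTC
4·60 + 7 + 60 = 307 min
307 = 0·1440 + 307; 307 = 5·60 + 7 → 05:07, same day
→ 2021-04-28 05:07 TRB

2021-04-28 05:07 TRB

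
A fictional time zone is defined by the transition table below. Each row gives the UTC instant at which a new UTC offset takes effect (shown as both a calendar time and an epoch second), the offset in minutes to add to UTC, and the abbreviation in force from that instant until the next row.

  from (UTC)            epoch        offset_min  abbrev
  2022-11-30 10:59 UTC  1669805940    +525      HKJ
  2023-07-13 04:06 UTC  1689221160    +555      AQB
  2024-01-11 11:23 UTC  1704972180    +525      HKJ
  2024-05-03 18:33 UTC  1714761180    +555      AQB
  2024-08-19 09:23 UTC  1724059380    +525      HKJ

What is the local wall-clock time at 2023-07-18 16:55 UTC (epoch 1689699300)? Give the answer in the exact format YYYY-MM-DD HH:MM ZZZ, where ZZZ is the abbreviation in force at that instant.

2023-07-19 02:10 AQB

Query: 2023-07-18 16:55 UTC
Rule 2/5 (AQB, +09:15): 2023-07-13 04:06 UTC ≤ query < 2024-01-11 11:23 UTC
16·60 + 55 + 555 = 1570 min
1570 = 1·1440 + 130; 130 = 2·60 + 10 → 02:10, 2023-07-18 + 1 day = 2023-07-19
→ 2023-07-19 02:10 AQB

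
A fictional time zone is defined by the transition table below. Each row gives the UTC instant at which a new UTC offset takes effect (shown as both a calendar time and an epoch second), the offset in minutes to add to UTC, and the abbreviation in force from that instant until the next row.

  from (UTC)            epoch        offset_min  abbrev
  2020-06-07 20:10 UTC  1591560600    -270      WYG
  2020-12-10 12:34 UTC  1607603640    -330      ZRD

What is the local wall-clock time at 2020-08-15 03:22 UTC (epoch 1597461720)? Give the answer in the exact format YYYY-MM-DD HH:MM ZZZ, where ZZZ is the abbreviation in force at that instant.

2020-08-14 22:52 WYG

Query: 2020-08-15 03:22 UTC
Rule 1/2 (WYG, -04:30): 2020-06-07 20:10 UTC ≤ query < 2020-12-10 12:34 UTC
3·60 + 22 - 270 = -68 min
-68 = -1·1440 + 1372; 1372 = 22·60 + 52 → 22:52, 2020-08-15 - 1 day = 2020-08-14
→ 2020-08-14 22:52 WYG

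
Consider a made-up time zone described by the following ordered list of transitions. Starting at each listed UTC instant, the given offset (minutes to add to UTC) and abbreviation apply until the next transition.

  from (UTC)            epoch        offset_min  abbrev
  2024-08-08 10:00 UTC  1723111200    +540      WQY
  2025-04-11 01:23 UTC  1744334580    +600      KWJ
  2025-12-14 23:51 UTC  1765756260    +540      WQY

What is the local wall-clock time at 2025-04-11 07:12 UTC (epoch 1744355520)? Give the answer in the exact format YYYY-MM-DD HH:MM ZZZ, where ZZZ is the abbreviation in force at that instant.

Query: 2025-04-11 07:12 UTC
Rule 2/3 (KWJ, +10:00): 2025-04-11 01:23 UTC ≤ query < 2025-12-14 23:51 UTC
7·60 + 12 + 600 = 1032 min
1032 = 0·1440 + 1032; 1032 = 17·60 + 12 → 17:12, same day
→ 2025-04-11 17:12 KWJ

2025-04-11 17:12 KWJ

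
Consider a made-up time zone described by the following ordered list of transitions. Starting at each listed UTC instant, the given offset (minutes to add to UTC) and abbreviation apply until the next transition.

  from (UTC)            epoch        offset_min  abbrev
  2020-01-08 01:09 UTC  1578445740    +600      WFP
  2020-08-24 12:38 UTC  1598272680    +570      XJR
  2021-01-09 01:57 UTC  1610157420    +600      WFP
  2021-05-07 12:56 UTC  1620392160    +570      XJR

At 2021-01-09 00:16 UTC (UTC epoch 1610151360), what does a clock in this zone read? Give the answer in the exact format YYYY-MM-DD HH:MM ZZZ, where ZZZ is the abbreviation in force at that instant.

Query: 2021-01-09 00:16 UTC
Rule 2/4 (XJR, +09:30): 2020-08-24 12:38 UTC ≤ query < 2021-01-09 01:57 UTC
0·60 + 16 + 570 = 586 min
586 = 0·1440 + 586; 586 = 9·60 + 46 → 09:46, same day
→ 2021-01-09 09:46 XJR

2021-01-09 09:46 XJR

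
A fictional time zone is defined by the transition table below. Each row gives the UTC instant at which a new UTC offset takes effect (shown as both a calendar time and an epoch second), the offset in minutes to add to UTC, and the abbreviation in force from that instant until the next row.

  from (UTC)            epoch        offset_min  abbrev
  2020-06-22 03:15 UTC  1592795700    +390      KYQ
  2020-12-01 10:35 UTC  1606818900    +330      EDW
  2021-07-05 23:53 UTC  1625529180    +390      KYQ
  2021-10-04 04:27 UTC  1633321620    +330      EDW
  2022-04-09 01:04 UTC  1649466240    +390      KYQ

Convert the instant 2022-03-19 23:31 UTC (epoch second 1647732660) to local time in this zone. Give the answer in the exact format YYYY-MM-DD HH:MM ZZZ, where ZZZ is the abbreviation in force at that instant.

2022-03-20 05:01 EDW

Query: 2022-03-19 23:31 UTC
Rule 4/5 (EDW, +05:30): 2021-10-04 04:27 UTC ≤ query < 2022-04-09 01:04 UTC
23·60 + 31 + 330 = 1741 min
1741 = 1·1440 + 301; 301 = 5·60 + 1 → 05:01, 2022-03-19 + 1 day = 2022-03-20
→ 2022-03-20 05:01 EDW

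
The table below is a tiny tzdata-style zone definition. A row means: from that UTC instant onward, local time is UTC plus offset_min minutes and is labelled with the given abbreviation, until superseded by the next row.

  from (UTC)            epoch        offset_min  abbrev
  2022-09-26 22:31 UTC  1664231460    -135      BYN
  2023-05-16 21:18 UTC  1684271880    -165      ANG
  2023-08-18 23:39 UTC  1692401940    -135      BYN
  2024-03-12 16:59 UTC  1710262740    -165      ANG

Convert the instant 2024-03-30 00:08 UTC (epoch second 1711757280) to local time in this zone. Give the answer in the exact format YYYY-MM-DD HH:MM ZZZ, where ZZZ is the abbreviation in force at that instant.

Query: 2024-03-30 00:08 UTC
Rule 4/4 (ANG, -02:45): 2024-03-12 16:59 UTC ≤ query < +∞
0·60 + 8 - 165 = -157 min
-157 = -1·1440 + 1283; 1283 = 21·60 + 23 → 21:23, 2024-03-30 - 1 day = 2024-03-29
→ 2024-03-29 21:23 ANG

2024-03-29 21:23 ANG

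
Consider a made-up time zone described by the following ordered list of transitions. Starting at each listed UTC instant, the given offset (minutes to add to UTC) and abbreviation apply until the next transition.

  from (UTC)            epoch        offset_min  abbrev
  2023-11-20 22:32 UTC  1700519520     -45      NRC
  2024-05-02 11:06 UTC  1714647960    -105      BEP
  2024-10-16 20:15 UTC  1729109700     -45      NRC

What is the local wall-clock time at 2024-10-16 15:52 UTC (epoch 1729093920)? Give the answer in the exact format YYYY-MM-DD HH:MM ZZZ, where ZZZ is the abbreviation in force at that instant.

2024-10-16 14:07 BEP

Query: 2024-10-16 15:52 UTC
Rule 2/3 (BEP, -01:45): 2024-05-02 11:06 UTC ≤ query < 2024-10-16 20:15 UTC
15·60 + 52 - 105 = 847 min
847 = 0·1440 + 847; 847 = 14·60 + 7 → 14:07, same day
→ 2024-10-16 14:07 BEP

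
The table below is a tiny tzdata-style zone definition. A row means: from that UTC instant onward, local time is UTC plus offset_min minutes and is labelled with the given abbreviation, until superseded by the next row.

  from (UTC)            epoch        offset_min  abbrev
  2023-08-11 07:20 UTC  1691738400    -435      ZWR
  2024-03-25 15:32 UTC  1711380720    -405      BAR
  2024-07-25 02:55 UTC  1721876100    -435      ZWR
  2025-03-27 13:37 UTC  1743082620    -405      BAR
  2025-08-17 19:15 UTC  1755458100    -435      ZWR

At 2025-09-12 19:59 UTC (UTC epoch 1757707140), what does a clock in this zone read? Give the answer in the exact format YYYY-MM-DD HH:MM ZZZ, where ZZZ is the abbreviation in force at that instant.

Query: 2025-09-12 19:59 UTC
Rule 5/5 (ZWR, -07:15): 2025-08-17 19:15 UTC ≤ query < +∞
19·60 + 59 - 435 = 764 min
764 = 0·1440 + 764; 764 = 12·60 + 44 → 12:44, same day
→ 2025-09-12 12:44 ZWR

2025-09-12 12:44 ZWR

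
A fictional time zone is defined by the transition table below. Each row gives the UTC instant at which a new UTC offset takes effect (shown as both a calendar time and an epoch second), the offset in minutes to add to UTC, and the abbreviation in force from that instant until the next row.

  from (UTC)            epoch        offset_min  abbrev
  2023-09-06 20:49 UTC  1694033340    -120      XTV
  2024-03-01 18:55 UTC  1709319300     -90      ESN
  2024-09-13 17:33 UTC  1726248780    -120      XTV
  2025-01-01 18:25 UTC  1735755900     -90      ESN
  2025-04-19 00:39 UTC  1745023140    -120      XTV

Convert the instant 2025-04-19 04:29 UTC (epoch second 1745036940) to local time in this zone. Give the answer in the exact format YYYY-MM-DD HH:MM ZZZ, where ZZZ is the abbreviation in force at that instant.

2025-04-19 02:29 XTV

Query: 2025-04-19 04:29 UTC
Rule 5/5 (XTV, -02:00): 2025-04-19 00:39 UTC ≤ query < +∞
4·60 + 29 - 120 = 149 min
149 = 0·1440 + 149; 149 = 2·60 + 29 → 02:29, same day
→ 2025-04-19 02:29 XTV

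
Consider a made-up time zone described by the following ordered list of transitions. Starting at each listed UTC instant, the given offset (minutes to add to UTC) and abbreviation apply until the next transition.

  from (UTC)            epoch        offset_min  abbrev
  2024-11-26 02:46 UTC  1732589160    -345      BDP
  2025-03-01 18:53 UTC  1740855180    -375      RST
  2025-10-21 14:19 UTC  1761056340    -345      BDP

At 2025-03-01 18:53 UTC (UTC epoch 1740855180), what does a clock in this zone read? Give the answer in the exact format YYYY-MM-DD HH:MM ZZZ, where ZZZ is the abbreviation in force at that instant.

Query: 2025-03-01 18:53 UTC
Rule 2/3 (RST, -06:15): 2025-03-01 18:53 UTC ≤ query < 2025-10-21 14:19 UTC
18·60 + 53 - 375 = 758 min
758 = 0·1440 + 758; 758 = 12·60 + 38 → 12:38, same day
→ 2025-03-01 12:38 RST

2025-03-01 12:38 RST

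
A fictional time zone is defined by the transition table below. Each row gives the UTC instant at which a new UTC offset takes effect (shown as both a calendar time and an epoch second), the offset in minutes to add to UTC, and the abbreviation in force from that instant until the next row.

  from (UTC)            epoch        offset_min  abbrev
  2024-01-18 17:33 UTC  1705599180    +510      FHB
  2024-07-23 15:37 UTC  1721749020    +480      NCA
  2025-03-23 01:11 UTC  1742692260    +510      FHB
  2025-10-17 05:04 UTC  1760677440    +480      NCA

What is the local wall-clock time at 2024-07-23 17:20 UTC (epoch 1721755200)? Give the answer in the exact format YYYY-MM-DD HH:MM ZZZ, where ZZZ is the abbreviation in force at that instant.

Query: 2024-07-23 17:20 UTC
Rule 2/4 (NCA, +08:00): 2024-07-23 15:37 UTC ≤ query < 2025-03-23 01:11 UTC
17·60 + 20 + 480 = 1520 min
1520 = 1·1440 + 80; 80 = 1·60 + 20 → 01:20, 2024-07-23 + 1 day = 2024-07-24
→ 2024-07-24 01:20 NCA

2024-07-24 01:20 NCA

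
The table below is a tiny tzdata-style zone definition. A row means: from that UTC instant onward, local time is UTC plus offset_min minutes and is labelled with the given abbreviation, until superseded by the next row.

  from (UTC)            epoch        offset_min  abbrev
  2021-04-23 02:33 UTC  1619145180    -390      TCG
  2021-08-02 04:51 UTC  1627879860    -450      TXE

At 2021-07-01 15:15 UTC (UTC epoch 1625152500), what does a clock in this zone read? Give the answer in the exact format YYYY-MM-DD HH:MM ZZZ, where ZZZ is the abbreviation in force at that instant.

2021-07-01 08:45 TCG

Query: 2021-07-01 15:15 UTC
Rule 1/2 (TCG, -06:30): 2021-04-23 02:33 UTC ≤ query < 2021-08-02 04:51 UTC
15·60 + 15 - 390 = 525 min
525 = 0·1440 + 525; 525 = 8·60 + 45 → 08:45, same day
→ 2021-07-01 08:45 TCG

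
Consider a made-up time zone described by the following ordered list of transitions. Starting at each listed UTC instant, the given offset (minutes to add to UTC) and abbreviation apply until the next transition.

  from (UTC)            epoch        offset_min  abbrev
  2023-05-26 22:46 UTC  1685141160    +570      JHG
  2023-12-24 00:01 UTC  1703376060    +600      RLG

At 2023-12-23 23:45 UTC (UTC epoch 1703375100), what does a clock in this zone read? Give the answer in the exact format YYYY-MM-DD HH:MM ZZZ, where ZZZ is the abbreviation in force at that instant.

Query: 2023-12-23 23:45 UTC
Rule 1/2 (JHG, +09:30): 2023-05-26 22:46 UTC ≤ query < 2023-12-24 00:01 UTC
23·60 + 45 + 570 = 1995 min
1995 = 1·1440 + 555; 555 = 9·60 + 15 → 09:15, 2023-12-23 + 1 day = 2023-12-24
→ 2023-12-24 09:15 JHG

2023-12-24 09:15 JHG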